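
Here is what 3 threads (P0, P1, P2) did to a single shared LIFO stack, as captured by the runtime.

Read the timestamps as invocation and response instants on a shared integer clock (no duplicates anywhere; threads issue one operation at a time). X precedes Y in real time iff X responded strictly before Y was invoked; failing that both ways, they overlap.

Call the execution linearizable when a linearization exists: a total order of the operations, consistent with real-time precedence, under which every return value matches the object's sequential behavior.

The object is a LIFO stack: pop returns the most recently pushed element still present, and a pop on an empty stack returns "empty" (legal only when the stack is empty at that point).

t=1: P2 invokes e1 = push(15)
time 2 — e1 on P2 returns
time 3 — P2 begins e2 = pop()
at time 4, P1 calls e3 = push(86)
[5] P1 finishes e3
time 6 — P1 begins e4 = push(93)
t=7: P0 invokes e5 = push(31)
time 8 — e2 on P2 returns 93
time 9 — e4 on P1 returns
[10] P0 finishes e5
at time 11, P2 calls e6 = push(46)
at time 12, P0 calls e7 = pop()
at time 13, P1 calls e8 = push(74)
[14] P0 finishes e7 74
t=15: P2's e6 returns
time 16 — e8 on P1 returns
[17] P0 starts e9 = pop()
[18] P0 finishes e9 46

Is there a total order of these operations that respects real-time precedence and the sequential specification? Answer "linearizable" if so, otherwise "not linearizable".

linearizable

witness order: e1, e3, e4, e2, e5, e6, e8, e7, e9
step 1: e1 push(15) — stack <15>
step 2: e3 push(86) — stack <15,86>
step 3: e4 push(93) — stack <15,86,93>
step 4: e2 pop() → 93 — stack <15,86>
step 5: e5 push(31) — stack <15,86,31>
step 6: e6 push(46) — stack <15,86,31,46>
step 7: e8 push(74) — stack <15,86,31,46,74>
step 8: e7 pop() → 74 — stack <15,86,31,46>
step 9: e9 pop() → 46 — stack <15,86,31>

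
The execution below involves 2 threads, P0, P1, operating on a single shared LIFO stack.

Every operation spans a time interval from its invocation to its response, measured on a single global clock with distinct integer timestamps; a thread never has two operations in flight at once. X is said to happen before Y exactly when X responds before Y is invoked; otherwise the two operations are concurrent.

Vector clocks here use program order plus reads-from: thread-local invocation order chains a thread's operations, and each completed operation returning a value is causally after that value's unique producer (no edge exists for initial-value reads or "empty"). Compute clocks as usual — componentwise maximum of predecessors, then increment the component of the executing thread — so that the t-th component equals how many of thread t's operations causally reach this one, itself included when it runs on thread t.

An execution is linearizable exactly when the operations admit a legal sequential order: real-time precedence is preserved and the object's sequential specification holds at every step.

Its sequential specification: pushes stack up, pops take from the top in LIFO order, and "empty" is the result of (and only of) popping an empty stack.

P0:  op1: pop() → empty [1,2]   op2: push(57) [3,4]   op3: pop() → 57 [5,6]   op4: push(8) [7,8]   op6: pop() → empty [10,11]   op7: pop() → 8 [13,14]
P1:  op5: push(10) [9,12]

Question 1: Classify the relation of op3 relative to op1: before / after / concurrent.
Answer: after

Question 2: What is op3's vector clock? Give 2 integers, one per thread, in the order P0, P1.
Answer: (3, 0)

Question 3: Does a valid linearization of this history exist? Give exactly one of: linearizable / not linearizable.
not linearizable

events 1..10 are fine; event 11 — the response of op6 at time 11 — makes the prefix non-linearizable
a single order respects real time; the 5 completed LIFO stack operations fail replay along it
no escape via the 1 pending operation (op5): every completion choice fails
sample order op1, op2, op3, op4, op6 (pending dropped) stalls at step 5 — op6 pop() → empty has no legal effect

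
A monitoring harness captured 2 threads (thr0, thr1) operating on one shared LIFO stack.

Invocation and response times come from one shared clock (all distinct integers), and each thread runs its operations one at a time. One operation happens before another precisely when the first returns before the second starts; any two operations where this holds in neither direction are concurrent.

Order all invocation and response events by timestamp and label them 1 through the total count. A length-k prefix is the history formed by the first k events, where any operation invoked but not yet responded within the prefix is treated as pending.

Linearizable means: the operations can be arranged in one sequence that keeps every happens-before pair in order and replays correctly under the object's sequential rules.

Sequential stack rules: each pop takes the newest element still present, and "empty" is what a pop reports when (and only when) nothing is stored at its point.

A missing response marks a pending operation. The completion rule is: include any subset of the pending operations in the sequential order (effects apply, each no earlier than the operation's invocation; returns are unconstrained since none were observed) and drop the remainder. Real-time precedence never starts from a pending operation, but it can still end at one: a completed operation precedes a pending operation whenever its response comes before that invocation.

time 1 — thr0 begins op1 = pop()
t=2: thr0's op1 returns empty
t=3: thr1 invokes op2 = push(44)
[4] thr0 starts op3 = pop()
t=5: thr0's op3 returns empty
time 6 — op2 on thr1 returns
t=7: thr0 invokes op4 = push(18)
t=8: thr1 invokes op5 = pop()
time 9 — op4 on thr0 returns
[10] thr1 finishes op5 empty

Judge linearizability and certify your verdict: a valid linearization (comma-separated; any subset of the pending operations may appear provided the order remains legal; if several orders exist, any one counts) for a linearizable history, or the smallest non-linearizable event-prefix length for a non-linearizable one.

prefix check: 1..9 passes, 1..10 fails once op5's time-10 response joins
every one of the 4 real-time-consistent orders over 5 completed LIFO stack ops fails the sequential spec
take op1, op2, op3, op4, op5: step 3 already fails, because op3 pop() → empty cannot occur there
take op1, op2, op3, op5, op4: step 3 already fails, because op3 pop() → empty cannot occur there

not linearizable — minimal violating prefix: 10 events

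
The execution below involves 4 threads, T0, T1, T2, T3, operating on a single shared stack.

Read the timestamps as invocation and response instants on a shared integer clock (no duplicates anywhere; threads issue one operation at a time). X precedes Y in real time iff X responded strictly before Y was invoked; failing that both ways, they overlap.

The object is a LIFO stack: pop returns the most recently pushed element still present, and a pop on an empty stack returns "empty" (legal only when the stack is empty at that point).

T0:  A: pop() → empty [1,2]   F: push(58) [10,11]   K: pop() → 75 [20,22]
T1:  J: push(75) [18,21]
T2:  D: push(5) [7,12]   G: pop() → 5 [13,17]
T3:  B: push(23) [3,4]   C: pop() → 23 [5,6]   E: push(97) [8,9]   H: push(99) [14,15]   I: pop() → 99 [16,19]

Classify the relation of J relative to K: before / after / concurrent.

J spans [18,21], K spans [20,22]
the intervals overlap in both directions

concurrent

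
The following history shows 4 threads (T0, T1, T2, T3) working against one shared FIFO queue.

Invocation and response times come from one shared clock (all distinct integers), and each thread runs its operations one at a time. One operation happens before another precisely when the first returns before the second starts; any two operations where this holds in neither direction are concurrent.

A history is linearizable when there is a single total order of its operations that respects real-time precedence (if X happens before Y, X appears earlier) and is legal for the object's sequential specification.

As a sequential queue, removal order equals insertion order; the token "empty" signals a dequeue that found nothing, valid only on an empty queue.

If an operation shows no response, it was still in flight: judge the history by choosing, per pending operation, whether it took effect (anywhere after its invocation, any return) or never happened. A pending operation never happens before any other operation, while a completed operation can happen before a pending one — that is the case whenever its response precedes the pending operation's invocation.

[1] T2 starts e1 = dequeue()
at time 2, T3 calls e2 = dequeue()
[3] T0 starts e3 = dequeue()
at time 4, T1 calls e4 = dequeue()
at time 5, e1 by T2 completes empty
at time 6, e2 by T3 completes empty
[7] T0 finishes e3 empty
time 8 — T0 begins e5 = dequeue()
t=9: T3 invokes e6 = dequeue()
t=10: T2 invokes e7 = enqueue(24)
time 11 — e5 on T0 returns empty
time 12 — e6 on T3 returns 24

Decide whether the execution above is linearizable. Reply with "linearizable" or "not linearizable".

linearizable

a witness: e1, e2, e3, e4, e5, e7, e6
1. e1 dequeue() → empty, leaving queue <>
2. e2 dequeue() → empty, leaving queue <>
3. e3 dequeue() → empty, leaving queue <>
4. e4 dequeue() (pending, included), leaving queue <>
5. e5 dequeue() → empty, leaving queue <>
6. e7 enqueue(24) (pending, included), leaving queue <24>
7. e6 dequeue() → 24, leaving queue <>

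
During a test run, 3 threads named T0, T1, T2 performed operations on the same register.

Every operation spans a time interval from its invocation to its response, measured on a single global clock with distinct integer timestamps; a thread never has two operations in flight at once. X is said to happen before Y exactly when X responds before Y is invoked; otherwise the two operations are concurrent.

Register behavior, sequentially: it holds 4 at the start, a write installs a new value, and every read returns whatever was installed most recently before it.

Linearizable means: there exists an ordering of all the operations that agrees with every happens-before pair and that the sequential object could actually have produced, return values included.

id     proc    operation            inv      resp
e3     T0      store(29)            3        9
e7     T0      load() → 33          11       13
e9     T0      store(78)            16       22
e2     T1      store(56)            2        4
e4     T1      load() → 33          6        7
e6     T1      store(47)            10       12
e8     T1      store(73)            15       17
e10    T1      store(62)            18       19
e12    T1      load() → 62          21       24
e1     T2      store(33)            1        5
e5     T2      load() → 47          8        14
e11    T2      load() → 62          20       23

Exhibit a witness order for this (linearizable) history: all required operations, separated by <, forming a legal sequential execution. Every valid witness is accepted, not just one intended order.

step 1: e2 store(56) — value 56
step 2: e3 store(29) — value 29
step 3: e1 store(33) — value 33
step 4: e4 load() → 33 — value 33
step 5: e7 load() → 33 — value 33
step 6: e6 store(47) — value 47
step 7: e5 load() → 47 — value 47
step 8: e8 store(73) — value 73
step 9: e9 store(78) — value 78
step 10: e10 store(62) — value 62
step 11: e11 load() → 62 — value 62
step 12: e12 load() → 62 — value 62

e2 < e3 < e1 < e4 < e7 < e6 < e5 < e8 < e9 < e10 < e11 < e12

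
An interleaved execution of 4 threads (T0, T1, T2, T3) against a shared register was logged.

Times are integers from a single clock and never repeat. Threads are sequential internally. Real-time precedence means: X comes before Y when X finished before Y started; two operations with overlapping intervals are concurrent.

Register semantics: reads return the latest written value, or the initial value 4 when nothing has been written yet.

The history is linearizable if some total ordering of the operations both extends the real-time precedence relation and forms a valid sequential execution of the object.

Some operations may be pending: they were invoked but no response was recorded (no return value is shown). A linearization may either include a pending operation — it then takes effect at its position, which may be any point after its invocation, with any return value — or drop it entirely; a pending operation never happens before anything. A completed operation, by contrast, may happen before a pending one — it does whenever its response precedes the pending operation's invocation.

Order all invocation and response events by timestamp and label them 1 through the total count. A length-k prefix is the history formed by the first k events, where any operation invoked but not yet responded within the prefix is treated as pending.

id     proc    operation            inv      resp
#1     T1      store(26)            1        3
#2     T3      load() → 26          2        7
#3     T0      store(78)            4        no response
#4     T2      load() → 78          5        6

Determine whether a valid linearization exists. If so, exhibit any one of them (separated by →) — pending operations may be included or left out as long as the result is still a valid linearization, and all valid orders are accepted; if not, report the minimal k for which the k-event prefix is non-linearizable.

step 1: #1 store(26) — value 26
step 2: #2 load() → 26 — value 26
step 3: #3 store(78) (pending, included) — value 78
step 4: #4 load() → 78 — value 78

linearizable — witness: #1 → #2 → #3 → #4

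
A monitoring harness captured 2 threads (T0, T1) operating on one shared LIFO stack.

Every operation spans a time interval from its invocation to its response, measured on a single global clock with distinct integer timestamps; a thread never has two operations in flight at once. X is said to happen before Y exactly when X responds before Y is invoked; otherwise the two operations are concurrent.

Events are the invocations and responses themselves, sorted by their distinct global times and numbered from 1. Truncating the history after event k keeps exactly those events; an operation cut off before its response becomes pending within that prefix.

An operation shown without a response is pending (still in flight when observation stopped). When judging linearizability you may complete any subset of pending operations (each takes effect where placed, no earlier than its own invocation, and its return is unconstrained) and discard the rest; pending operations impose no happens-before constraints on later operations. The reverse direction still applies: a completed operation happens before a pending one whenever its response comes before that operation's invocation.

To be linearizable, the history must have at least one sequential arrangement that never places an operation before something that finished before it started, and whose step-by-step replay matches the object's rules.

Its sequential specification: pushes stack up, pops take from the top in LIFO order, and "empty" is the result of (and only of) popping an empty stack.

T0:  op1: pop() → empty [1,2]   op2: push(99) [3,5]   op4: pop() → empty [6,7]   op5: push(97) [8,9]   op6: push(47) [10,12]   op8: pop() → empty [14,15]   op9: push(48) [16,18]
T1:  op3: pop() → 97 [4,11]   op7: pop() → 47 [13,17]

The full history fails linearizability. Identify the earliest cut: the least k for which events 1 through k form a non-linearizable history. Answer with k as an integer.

11

one valid order for events 1..10 is op1, op2, op3, op4, op5:
after step 1 (op1 pop() → empty): stack <>
after step 2 (op2 push(99)): stack <99>
after step 3 (op3 pop() (pending, included)): stack <>
after step 4 (op4 pop() → empty): stack <>
after step 5 (op5 push(97)): stack <97>
once event 11 joins (op3's response, time 11), exhaustive search finds no witness
completion choices over the 1 pending operation (op6) were checked; none helps
e.g. op1, op2, op3, op4, op5 (pending dropped): illegal at step 3, since op3 pop() → 97 cannot apply there
e.g. op1, op2, op4, op3, op5 (pending dropped): illegal at step 3, since op4 pop() → empty cannot apply there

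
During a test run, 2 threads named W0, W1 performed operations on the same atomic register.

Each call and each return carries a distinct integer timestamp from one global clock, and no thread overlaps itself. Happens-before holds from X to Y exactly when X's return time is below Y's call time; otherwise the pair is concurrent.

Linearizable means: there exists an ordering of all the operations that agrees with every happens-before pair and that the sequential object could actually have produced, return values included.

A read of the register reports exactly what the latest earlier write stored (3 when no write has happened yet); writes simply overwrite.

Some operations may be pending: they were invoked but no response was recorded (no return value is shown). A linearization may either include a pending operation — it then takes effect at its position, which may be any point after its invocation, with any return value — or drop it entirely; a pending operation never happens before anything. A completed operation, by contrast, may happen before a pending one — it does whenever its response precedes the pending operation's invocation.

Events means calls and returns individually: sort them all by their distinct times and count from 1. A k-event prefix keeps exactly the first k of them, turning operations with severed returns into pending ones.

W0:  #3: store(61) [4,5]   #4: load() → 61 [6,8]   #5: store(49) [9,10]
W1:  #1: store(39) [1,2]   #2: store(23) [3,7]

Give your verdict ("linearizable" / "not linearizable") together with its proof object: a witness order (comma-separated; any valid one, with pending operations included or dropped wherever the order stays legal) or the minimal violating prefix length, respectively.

1. #1 store(39), leaving value 39
2. #2 store(23), leaving value 23
3. #3 store(61), leaving value 61
4. #4 load() → 61, leaving value 61
5. #5 store(49), leaving value 49

linearizable — witness: #1, #2, #3, #4, #5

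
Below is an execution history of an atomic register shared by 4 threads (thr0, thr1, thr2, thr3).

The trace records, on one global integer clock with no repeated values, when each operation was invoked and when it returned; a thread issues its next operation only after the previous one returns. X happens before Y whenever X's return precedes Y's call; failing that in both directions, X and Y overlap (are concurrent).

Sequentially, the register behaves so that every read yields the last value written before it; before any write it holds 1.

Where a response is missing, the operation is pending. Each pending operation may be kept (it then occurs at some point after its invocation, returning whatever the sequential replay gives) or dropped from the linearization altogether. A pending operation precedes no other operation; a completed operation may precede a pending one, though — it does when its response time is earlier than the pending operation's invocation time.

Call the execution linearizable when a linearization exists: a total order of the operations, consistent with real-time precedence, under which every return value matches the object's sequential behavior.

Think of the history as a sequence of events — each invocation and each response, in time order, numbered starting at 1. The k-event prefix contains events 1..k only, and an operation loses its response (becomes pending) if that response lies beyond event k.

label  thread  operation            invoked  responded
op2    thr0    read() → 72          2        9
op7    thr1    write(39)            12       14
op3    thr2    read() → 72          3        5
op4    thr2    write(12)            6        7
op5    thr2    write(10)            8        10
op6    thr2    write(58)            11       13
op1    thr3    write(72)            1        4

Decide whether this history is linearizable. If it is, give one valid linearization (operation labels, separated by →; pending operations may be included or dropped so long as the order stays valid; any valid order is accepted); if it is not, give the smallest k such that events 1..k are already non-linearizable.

after step 1 (op1 write(72)): value 72
after step 2 (op2 read() → 72): value 72
after step 3 (op3 read() → 72): value 72
after step 4 (op4 write(12)): value 12
after step 5 (op5 write(10)): value 10
after step 6 (op6 write(58)): value 58
after step 7 (op7 write(39)): value 39

linearizable — witness: op1 → op2 → op3 → op4 → op5 → op6 → op7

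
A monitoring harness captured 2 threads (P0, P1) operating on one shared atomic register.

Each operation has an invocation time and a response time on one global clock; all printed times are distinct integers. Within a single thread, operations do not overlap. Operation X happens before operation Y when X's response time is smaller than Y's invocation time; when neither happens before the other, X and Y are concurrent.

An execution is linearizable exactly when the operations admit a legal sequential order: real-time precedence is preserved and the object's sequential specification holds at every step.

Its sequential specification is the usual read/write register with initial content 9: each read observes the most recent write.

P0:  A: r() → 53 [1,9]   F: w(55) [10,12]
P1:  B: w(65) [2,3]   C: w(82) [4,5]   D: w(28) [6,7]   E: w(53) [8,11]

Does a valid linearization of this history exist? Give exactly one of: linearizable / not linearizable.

one valid linearization: B, C, D, E, A, F
step 1: B w(65) — value 65
step 2: C w(82) — value 82
step 3: D w(28) — value 28
step 4: E w(53) — value 53
step 5: A r() → 53 — value 53
step 6: F w(55) — value 55

linearizable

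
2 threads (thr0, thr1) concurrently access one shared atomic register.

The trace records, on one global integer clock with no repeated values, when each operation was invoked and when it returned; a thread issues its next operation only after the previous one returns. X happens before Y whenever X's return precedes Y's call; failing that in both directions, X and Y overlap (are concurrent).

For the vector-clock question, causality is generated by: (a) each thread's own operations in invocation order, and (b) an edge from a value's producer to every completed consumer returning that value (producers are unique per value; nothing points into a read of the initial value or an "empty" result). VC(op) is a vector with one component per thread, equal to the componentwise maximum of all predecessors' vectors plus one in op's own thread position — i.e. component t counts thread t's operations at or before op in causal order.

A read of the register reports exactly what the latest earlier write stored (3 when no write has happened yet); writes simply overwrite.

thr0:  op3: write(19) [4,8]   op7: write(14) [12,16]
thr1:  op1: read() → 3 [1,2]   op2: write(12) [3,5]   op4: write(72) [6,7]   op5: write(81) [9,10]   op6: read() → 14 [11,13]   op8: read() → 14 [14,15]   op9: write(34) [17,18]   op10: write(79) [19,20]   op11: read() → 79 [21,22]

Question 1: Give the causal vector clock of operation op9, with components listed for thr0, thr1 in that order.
(2, 7)

op1, invoked 1, has no incoming edges; only thr1's bump applies → (0, 1)
op3, invoked 4, has no incoming edges; only thr0's bump applies → (1, 0)
VC(op2, invoked at 3): max of VC(op1)=(0, 1), then +1 on thread thr1 → (0, 2)
VC(op7, invoked at 12): max of VC(op3)=(1, 0), then +1 on thread thr0 → (2, 0)
VC(op4, invoked at 6): max of VC(op2)=(0, 2), then +1 on thread thr1 → (0, 3)
VC(op5, invoked at 9): max of VC(op4)=(0, 3), then +1 on thread thr1 → (0, 4)
VC(op6, invoked at 11): max of VC(op5)=(0, 4), VC(op7)=(2, 0), then +1 on thread thr1 → (2, 5)
VC(op8, invoked at 14): max of VC(op6)=(2, 5), VC(op7)=(2, 0), then +1 on thread thr1 → (2, 6)
VC(op9, invoked at 17): max of VC(op8)=(2, 6), then +1 on thread thr1 → (2, 7)
VC(op10, invoked at 19): max of VC(op9)=(2, 7), then +1 on thread thr1 → (2, 8)
VC(op11, invoked at 21): max of VC(op10)=(2, 8), then +1 on thread thr1 → (2, 9)
target: VC(op9) = (2, 7)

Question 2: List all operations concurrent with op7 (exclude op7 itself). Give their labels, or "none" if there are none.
op6, op8

op7 runs from 12 to 16; window-overlapping ops are concurrent
op1 [1,2]: before
op2 [3,5]: before
op3 [4,8]: before
op4 [6,7]: before
op5 [9,10]: before
op6 [11,13]: concurrent
op8 [14,15]: concurrent
op9 [17,18]: after
op10 [19,20]: after
op11 [21,22]: after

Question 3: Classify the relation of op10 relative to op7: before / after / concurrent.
after

op10 spans [19,20], op7 spans [12,16]
resp(op7)=16 < inv(op10)=19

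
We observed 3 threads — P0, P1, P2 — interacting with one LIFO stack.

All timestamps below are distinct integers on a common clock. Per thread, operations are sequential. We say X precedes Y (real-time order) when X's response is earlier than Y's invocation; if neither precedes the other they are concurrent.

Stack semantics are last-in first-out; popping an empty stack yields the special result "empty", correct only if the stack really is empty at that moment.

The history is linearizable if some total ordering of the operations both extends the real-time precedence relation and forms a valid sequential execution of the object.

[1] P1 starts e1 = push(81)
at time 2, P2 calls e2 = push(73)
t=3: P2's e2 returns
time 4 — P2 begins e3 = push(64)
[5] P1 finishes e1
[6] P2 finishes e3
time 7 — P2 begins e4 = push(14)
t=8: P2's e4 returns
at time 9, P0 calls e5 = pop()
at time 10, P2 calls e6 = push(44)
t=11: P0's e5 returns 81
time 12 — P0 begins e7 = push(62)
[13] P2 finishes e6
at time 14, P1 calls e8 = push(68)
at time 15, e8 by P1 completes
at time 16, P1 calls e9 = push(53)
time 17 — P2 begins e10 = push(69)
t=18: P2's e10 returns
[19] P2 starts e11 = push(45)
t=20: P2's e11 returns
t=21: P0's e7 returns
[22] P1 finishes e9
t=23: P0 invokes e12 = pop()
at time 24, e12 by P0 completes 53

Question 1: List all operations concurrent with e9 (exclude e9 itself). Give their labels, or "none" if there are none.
e10, e11, e7

e9 runs from 16 to 22; window-overlapping ops are concurrent
e1 [1,5]: before
e2 [2,3]: before
e3 [4,6]: before
e4 [7,8]: before
e5 [9,11]: before
e6 [10,13]: before
e7 [12,21]: concurrent
e8 [14,15]: before
e10 [17,18]: concurrent
e11 [19,20]: concurrent
e12 [23,24]: after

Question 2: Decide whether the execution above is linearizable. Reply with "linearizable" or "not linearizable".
not linearizable

events 1..10 are fine; event 11 — the response of e5 at time 11 — makes the prefix non-linearizable
5 completed operations, 3 real-time-consistent orders — every LIFO stack replay fails
including or dropping the 1 pending operation (e6) in any combination fails
one such order, e1, e2, e3, e4, e5 (pending dropped), breaks at step 5 where e5 pop() → 81 is illegal
one such order, e2, e1, e3, e4, e5 (pending dropped), breaks at step 5 where e5 pop() → 81 is illegal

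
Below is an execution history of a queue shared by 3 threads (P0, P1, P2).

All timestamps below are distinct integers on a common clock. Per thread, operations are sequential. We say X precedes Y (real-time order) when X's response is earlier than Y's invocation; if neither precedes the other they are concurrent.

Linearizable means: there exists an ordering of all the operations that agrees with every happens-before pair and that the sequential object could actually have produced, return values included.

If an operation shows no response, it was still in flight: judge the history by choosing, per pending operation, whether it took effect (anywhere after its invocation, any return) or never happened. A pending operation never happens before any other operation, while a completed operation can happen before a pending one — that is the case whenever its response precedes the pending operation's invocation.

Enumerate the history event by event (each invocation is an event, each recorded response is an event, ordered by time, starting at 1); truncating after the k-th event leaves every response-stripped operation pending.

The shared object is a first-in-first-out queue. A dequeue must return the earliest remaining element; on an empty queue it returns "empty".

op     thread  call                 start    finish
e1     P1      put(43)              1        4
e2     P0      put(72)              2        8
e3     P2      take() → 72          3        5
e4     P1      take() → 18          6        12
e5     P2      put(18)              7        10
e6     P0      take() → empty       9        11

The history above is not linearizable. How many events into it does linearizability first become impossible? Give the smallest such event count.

12

events 1..11 are still linearizable — one witness is e2, e1, e3, e4, e6, e5:
1. e2 put(72), leaving queue <72>
2. e1 put(43), leaving queue <72,43>
3. e3 take() → 72, leaving queue <43>
4. e4 take() (pending, included), leaving queue <>
5. e6 take() → empty, leaving queue <>
6. e5 put(18), leaving queue <18>
event 12 — e4's response, time 12 — after it, nothing linearizes
sample order e1, e2, e3, e4, e5, e6 stalls at step 3 — e3 take() → 72 has no legal effect
sample order e1, e2, e3, e4, e6, e5 stalls at step 3 — e3 take() → 72 has no legal effect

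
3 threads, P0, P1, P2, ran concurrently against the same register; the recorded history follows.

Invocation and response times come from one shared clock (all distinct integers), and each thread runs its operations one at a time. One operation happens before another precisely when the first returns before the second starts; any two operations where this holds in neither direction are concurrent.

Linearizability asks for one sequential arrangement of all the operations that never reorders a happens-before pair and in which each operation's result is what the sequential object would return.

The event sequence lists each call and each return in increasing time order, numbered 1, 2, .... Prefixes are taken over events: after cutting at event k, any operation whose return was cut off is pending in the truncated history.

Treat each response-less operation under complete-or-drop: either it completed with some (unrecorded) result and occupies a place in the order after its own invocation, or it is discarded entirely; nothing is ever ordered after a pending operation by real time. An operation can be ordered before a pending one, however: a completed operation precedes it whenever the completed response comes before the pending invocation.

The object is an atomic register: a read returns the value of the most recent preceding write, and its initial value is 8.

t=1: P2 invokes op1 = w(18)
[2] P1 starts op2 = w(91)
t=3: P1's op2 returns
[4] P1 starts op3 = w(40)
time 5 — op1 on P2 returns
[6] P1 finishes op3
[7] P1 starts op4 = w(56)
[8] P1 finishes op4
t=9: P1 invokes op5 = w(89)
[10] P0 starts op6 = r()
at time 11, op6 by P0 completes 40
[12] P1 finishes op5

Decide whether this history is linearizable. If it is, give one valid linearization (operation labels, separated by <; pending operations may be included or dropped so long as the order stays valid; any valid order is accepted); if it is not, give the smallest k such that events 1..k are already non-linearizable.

through event 10 a valid linearization exists; event 11 (op6 responding at time 11) ends that
5 completed operations, 3 real-time-consistent orders — every register replay fails
every completion of the 1 pending operation (op5) was checked; none linearizes
sample order op1, op2, op3, op4, op6 (pending dropped) stalls at step 5 — op6 r() → 40 has no legal effect
sample order op2, op1, op3, op4, op6 (pending dropped) stalls at step 5 — op6 r() → 40 has no legal effect

not linearizable — minimal violating prefix: 11 events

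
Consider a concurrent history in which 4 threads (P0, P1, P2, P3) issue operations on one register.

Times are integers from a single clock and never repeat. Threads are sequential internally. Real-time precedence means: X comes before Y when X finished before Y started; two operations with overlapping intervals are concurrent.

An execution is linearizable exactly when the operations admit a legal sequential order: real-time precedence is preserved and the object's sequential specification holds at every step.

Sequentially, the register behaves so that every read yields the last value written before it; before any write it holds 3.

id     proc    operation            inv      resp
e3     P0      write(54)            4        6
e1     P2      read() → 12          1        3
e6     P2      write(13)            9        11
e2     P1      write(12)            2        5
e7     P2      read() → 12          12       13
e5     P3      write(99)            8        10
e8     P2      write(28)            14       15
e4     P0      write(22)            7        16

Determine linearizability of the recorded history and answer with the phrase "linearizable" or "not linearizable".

not linearizable

through event 12 a valid linearization exists; event 13 (e7 responding at time 13) ends that
no legal order exists: 6 real-time-consistent candidates over 6 completed register operations, all rejected
include/drop combinations of the 1 pending operation (e4) were all tried; none helps
e.g. e1, e2, e3, e5, e6, e7 (pending dropped): illegal at step 1, since e1 read() → 12 cannot apply there
e.g. e1, e2, e3, e6, e5, e7 (pending dropped): illegal at step 1, since e1 read() → 12 cannot apply there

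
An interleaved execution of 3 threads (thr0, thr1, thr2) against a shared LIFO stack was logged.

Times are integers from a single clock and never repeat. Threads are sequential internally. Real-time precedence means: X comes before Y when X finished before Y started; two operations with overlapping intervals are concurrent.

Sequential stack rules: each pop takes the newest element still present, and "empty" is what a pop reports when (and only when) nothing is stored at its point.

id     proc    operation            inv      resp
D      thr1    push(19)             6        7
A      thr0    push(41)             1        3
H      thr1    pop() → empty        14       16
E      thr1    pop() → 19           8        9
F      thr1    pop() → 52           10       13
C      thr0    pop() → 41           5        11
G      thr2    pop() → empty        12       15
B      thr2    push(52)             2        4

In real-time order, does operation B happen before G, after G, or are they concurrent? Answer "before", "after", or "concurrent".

before

B spans [2,4], G spans [12,15]
resp(B)=4 < inv(G)=12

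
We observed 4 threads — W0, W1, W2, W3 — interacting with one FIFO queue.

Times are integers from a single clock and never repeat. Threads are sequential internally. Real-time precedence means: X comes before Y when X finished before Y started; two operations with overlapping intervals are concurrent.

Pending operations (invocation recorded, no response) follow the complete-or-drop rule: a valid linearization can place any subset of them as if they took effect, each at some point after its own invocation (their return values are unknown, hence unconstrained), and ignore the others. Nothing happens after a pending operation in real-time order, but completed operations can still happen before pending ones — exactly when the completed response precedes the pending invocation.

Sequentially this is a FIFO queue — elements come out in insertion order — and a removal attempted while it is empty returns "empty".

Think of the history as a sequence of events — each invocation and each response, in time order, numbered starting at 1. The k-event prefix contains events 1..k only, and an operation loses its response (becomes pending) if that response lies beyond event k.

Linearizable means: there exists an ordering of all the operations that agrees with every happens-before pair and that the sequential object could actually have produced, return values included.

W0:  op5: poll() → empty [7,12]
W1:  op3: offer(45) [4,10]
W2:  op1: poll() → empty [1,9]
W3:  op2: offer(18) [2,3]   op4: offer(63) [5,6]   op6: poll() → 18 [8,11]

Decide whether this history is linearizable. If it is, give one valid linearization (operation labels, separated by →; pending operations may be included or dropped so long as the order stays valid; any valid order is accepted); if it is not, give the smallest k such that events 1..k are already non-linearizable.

cut after 11 events: linearizable; cut after 12 events (op5 responds, time 12): not linearizable
the 6 completed operations admit 48 real-time orders; each fails the FIFO queue replay
e.g. op1, op2, op3, op4, op5, op6: illegal at step 5, since op5 poll() → empty cannot apply there
e.g. op1, op2, op3, op4, op6, op5: illegal at step 6, since op5 poll() → empty cannot apply there

not linearizable — minimal violating prefix: 12 events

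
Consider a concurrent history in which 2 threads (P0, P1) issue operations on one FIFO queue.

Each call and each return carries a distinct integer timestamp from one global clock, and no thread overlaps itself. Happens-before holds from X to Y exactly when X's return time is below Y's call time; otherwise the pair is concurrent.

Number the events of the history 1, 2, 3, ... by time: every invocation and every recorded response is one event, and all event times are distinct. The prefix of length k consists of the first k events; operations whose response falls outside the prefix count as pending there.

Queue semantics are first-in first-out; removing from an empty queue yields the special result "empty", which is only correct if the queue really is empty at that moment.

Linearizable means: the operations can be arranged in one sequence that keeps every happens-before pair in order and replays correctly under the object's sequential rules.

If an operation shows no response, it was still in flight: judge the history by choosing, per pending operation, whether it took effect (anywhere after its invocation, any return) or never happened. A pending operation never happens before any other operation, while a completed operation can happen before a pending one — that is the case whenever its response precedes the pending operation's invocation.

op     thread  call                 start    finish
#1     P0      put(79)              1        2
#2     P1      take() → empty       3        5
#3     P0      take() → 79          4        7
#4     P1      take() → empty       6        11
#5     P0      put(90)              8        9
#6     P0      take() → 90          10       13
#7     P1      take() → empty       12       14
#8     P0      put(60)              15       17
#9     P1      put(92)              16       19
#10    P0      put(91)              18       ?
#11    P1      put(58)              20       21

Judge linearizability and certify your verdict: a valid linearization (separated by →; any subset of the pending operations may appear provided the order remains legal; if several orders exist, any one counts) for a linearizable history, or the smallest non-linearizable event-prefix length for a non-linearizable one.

linearizable — witness: #1 → #3 → #2 → #4 → #5 → #6 → #7 → #8 → #9 → #10 → #11

after step 1 (#1 put(79)): queue <79>
after step 2 (#3 take() → 79): queue <>
after step 3 (#2 take() → empty): queue <>
after step 4 (#4 take() → empty): queue <>
after step 5 (#5 put(90)): queue <90>
after step 6 (#6 take() → 90): queue <>
after step 7 (#7 take() → empty): queue <>
after step 8 (#8 put(60)): queue <60>
after step 9 (#9 put(92)): queue <60,92>
after step 10 (#10 put(91) (pending, included)): queue <60,92,91>
after step 11 (#11 put(58)): queue <60,92,91,58>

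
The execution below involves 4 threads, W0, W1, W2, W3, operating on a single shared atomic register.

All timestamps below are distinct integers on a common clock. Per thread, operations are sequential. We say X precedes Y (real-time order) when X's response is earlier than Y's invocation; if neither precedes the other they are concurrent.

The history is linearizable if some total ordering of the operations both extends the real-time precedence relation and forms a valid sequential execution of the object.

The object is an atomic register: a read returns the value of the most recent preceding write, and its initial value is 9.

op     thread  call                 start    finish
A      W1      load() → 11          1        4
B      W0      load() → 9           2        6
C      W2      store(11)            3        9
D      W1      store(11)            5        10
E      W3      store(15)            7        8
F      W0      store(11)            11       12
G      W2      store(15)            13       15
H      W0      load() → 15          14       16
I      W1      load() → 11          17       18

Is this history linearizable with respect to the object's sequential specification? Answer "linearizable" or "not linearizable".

cut after 17 events: linearizable; cut after 18 events (I responds, time 18): not linearizable
real-time-consistent orders of the 9 completed operations: 50 — all fail the atomic register replay
sample order A, B, C, D, E, F, G, H, I stalls at step 1 — A load() → 11 has no legal effect
sample order A, B, C, D, E, F, H, G, I stalls at step 1 — A load() → 11 has no legal effect

not linearizable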